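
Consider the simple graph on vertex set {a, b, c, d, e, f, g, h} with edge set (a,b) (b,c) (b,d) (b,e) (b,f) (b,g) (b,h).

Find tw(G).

1

A width-1 tree decomposition is:
Bags: B1 = {a, b}  B2 = {b, g}  B3 = {b, c}  B4 = {b, d}  B5 = {b, e}  B6 = {b, h}  B7 = {b, f}
Tree: B1–B2, B2–B3, B1–B4, B2–B5, B5–B6, B6–B7
Each bag holds 2 vertices, so the decomposition has width 1, which upper-bounds the treewidth. G has an edge, so its treewidth is at least 1. Hence tw(G) = 1 exactly.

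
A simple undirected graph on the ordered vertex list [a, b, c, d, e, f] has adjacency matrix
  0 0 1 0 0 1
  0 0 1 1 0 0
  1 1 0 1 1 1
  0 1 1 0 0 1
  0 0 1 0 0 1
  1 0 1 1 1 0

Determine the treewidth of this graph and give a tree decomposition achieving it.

Treewidth 2.
Bags: B1 = {c, d, f}  B2 = {c, e, f}  B3 = {b, c, d}  B4 = {a, c, f}
Tree: B1–B2, B1–B3, B1–B4

The largest bag has 3 vertices, giving width 2; this decomposition certifies tw(G) ≤ 2. For the lower bound, the 3 vertices {c, d, f} are pairwise adjacent, and any tree decomposition puts a clique entirely inside one bag — forcing width ≥ 2. Hence tw(G) = 2 exactly.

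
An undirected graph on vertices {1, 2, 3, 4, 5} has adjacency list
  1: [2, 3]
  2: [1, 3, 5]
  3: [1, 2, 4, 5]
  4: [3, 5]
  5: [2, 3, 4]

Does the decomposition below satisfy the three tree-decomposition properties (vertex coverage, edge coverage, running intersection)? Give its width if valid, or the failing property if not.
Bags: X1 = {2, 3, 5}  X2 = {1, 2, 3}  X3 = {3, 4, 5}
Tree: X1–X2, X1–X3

Yes; width 2.

Checking the three conditions: (i) the bags cover all of {1, 2, 3, 4, 5}; (ii) for each edge, some bag contains both endpoints; (iii) the bags containing any fixed vertex form a subtree. All hold, so the decomposition is valid with width 3 − 1 = 2.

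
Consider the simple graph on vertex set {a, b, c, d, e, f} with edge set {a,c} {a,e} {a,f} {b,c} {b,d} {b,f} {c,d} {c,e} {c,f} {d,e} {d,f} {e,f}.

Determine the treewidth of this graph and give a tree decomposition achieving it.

Every bag has size at most 4, so the width is 4 − 1 = 3 and tw(G) ≤ 3. Conversely, {c, d, e, f} is a clique of size 4, and the vertices of any clique must share a bag in every tree decomposition; so some bag has ≥ 4 vertices and tw(G) ≥ 3. Therefore the treewidth is 3.

Treewidth 3.
One optimal decomposition is:
Bags: B1 = {c, d, e, f}  B2 = {a, c, e, f}  B3 = {b, c, d, f}
Tree: B1–B2, B1–B3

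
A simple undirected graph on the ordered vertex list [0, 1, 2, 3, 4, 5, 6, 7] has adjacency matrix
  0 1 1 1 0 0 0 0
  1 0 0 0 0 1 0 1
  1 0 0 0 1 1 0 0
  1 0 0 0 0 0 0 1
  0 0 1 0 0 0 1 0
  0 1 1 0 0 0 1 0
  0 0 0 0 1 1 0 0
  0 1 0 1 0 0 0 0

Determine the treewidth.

2

A width-2 tree decomposition is:
Bags: B1 = {4, 5, 6}  B2 = {2, 4, 5}  B3 = {1, 2, 5}  B4 = {0, 1, 2}  B5 = {0, 1, 7}  B6 = {0, 3, 7}
Tree: B1–B2, B2–B3, B3–B4, B4–B5, B5–B6
Each bag holds 3 vertices, so the decomposition has width 2, which upper-bounds the treewidth. For the lower bound, G contains the cycle 6–4–2–5–6, so G is not a forest; only forests have treewidth ≤ 1, hence tw(G) ≥ 2. Hence tw(G) = 2 exactly.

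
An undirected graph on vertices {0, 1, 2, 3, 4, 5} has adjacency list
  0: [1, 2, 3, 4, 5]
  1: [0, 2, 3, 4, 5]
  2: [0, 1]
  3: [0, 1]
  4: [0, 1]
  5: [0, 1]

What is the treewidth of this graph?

A width-2 tree decomposition is:
Bags: B1 = {0, 1, 5}  B2 = {0, 1, 4}  B3 = {0, 1, 3}  B4 = {0, 1, 2}
Tree: B1–B2, B1–B3, B1–B4
The largest bag has 3 vertices, giving width 2; this decomposition certifies tw(G) ≤ 2. On the other hand G contains the 3-clique {0, 1, 2}. A clique must lie in a single bag of any decomposition, so no decomposition can have width below 2. The upper and lower bounds meet at 2, so that is the treewidth.

2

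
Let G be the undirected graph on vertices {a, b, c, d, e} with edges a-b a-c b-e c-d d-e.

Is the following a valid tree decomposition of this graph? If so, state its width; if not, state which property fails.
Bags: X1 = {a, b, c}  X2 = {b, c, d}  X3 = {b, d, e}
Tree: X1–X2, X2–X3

Every vertex of G appears in some bag (union = {a, b, c, d, e}); every edge is covered by a bag; and for each vertex v the set of bags containing v is connected in the bag tree. The decomposition is therefore valid. The largest bag has 3 vertices, so the width is 2.

Yes; width 2.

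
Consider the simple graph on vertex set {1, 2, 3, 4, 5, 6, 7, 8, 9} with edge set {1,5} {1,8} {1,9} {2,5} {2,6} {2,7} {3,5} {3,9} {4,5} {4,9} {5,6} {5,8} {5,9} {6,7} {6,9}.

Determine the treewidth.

2

A width-2 tree decomposition is:
Bags: B1 = {4, 5, 9}  B2 = {3, 5, 9}  B3 = {5, 6, 9}  B4 = {2, 5, 6}  B5 = {2, 6, 7}  B6 = {1, 5, 9}  B7 = {1, 5, 8}
Tree: B1–B2, B1–B3, B3–B4, B4–B5, B3–B6, B6–B7
Each bag holds 3 vertices, so the decomposition has width 2, which upper-bounds the treewidth. On the other hand G contains the 3-clique {1, 5, 8}. A clique must lie in a single bag of any decomposition, so no decomposition can have width below 2. Therefore the treewidth is 2.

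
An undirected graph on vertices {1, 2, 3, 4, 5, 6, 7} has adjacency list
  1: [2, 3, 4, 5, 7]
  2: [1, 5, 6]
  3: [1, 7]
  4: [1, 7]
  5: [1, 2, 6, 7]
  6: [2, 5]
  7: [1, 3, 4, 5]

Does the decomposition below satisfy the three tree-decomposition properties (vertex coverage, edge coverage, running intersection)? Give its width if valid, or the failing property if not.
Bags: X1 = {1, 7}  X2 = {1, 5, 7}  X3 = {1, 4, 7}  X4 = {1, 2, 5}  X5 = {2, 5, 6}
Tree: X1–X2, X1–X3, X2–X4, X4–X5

A tree decomposition must satisfy three properties: every vertex lies in some bag; for every edge, both endpoints lie together in some bag; and for every vertex, the bags containing it form a connected subtree. Here vertex 3 appears in no bag, so the decomposition is invalid.

No — vertex 3 appears in no bag.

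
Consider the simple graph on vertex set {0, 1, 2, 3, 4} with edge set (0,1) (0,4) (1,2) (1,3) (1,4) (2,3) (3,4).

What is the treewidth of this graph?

A width-2 tree decomposition is:
Bags: B1 = {1, 2, 3}  B2 = {1, 3, 4}  B3 = {0, 1, 4}
Tree: B1–B2, B2–B3
Every bag has size at most 3, so the width is 3 − 1 = 2 and tw(G) ≤ 2. On the other hand G contains the 3-clique {0, 1, 4}. A clique must lie in a single bag of any decomposition, so no decomposition can have width below 2. Hence tw(G) = 2 exactly.

2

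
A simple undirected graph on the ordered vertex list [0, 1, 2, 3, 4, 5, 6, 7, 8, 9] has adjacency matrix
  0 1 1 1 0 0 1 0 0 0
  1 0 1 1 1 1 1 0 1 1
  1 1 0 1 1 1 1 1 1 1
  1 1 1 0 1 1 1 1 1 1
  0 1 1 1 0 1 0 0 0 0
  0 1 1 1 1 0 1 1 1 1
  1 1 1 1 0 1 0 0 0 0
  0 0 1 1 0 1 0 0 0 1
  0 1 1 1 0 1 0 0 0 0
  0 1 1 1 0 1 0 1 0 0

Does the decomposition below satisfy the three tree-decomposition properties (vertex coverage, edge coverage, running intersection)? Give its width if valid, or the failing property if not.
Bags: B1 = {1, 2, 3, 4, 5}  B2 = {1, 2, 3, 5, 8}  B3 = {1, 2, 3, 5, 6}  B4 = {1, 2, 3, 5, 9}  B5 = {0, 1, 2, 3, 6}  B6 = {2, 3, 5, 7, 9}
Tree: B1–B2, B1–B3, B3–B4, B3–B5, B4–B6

Checking the three conditions: (i) the bags cover all of {0, 1, 2, 3, 4, 5, 6, 7, 8, 9}; (ii) for each edge, some bag contains both endpoints; (iii) the bags containing any fixed vertex form a subtree. All hold, so the decomposition is valid with width 5 − 1 = 4.

Yes; width 4.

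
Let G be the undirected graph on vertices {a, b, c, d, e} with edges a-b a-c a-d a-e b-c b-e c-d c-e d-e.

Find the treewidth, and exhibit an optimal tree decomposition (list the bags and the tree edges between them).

Every bag has size at most 4, so the width is 4 − 1 = 3 and tw(G) ≤ 3. On the other hand G contains the 4-clique {a, c, d, e}. A clique must lie in a single bag of any decomposition, so no decomposition can have width below 3. Combining the bounds, tw(G) = 3.

Treewidth 3.
One such decomposition:
Bags: B1 = {a, b, c, e}  B2 = {a, c, d, e}
Tree: B1–B2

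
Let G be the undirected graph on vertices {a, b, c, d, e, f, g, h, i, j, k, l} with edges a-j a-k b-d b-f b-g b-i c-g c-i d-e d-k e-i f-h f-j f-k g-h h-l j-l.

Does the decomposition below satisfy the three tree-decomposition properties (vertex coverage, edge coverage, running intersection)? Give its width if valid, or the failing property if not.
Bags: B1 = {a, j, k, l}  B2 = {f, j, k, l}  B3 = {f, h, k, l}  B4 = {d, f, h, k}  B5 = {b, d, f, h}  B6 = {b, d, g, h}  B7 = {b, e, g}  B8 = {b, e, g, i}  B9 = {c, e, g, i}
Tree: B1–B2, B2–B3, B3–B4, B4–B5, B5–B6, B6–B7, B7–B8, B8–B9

A tree decomposition must satisfy three properties: every vertex lies in some bag; for every edge, both endpoints lie together in some bag; and for every vertex, the bags containing it form a connected subtree. Here edge (d,e) lies in no bag, so the decomposition is invalid.

No — edge (d,e) lies in no bag.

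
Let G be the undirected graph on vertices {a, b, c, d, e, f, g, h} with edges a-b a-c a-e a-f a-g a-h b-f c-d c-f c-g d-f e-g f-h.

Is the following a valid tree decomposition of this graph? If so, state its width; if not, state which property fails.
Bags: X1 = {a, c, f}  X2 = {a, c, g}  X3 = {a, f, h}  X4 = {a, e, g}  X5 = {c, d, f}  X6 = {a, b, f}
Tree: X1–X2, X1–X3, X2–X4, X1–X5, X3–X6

Every vertex of G appears in some bag (union = {a, b, c, d, e, f, g, h}); every edge is covered by a bag; and for each vertex v the set of bags containing v is connected in the bag tree. The decomposition is therefore valid. The largest bag has 3 vertices, so the width is 2.

Yes; width 2.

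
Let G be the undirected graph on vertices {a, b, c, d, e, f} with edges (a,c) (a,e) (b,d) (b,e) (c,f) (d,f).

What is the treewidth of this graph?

A width-2 tree decomposition is:
Bags: B1 = {a, b, e}  B2 = {a, b, c}  B3 = {b, c, f}  B4 = {b, d, f}
Tree: B1–B2, B2–B3, B3–B4
The largest bag has 3 vertices, giving width 2; this decomposition certifies tw(G) ≤ 2. For the lower bound, G contains the cycle b–e–a–c–f–d–b, so G is not a forest; only forests have treewidth ≤ 1, hence tw(G) ≥ 2. Therefore the treewidth is 2.

2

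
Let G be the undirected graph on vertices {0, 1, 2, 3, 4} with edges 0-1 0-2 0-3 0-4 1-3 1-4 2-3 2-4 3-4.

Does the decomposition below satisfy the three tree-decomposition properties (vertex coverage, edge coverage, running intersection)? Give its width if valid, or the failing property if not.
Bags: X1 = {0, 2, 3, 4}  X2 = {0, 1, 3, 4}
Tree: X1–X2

Yes; width 3.

Checking the three conditions: (i) the bags cover all of {0, 1, 2, 3, 4}; (ii) for each edge, some bag contains both endpoints; (iii) the bags containing any fixed vertex form a subtree. All hold, so the decomposition is valid with width 4 − 1 = 3.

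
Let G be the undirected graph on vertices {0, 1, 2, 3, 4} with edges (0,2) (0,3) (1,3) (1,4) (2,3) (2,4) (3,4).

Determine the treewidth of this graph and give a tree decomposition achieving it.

Treewidth 2.
One optimal decomposition is:
Bags: B1 = {0, 2, 3}  B2 = {2, 3, 4}  B3 = {1, 3, 4}
Tree: B1–B2, B2–B3

Every bag has size at most 3, so the width is 3 − 1 = 2 and tw(G) ≤ 2. For the lower bound, the 3 vertices {1, 3, 4} are pairwise adjacent, and any tree decomposition puts a clique entirely inside one bag — forcing width ≥ 2. Combining the bounds, tw(G) = 2.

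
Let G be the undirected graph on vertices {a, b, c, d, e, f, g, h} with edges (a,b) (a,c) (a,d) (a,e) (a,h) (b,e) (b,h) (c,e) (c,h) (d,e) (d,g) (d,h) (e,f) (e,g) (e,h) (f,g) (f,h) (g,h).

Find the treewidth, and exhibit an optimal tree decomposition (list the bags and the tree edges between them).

Treewidth 3.
Bags: B1 = {a, d, e, h}  B2 = {d, e, g, h}  B3 = {a, b, e, h}  B4 = {a, c, e, h}  B5 = {e, f, g, h}
Tree: B1–B2, B1–B3, B3–B4, B2–B5

The largest bag has 4 vertices, giving width 3; this decomposition certifies tw(G) ≤ 3. Conversely, {d, e, g, h} is a clique of size 4, and the vertices of any clique must share a bag in every tree decomposition; so some bag has ≥ 4 vertices and tw(G) ≥ 3. The upper and lower bounds meet at 3, so that is the treewidth.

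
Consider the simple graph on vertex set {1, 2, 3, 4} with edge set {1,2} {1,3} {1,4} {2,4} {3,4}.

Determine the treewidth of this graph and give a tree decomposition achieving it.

Treewidth 2.
One such decomposition:
Bags: B1 = {1, 2, 4}  B2 = {1, 3, 4}
Tree: B1–B2

Every bag has size at most 3, so the width is 3 − 1 = 2 and tw(G) ≤ 2. Conversely, {1, 2, 4} is a clique of size 3, and the vertices of any clique must share a bag in every tree decomposition; so some bag has ≥ 3 vertices and tw(G) ≥ 2. Hence tw(G) = 2 exactly.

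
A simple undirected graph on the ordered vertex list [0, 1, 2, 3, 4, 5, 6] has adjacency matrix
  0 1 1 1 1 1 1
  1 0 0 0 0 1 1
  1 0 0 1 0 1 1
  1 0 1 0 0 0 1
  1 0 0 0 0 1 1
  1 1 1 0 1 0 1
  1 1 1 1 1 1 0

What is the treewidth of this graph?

3

A width-3 tree decomposition is:
Bags: B1 = {0, 2, 5, 6}  B2 = {0, 4, 5, 6}  B3 = {0, 1, 5, 6}  B4 = {0, 2, 3, 6}
Tree: B1–B2, B2–B3, B1–B4
Each bag holds 4 vertices, so the decomposition has width 3, which upper-bounds the treewidth. On the other hand G contains the 4-clique {0, 2, 3, 6}. A clique must lie in a single bag of any decomposition, so no decomposition can have width below 3. Hence tw(G) = 3 exactly.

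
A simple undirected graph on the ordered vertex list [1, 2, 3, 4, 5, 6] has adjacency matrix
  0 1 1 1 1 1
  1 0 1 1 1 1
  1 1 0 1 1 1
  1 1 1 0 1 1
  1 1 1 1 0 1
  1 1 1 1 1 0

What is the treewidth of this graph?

A width-5 tree decomposition is:
Bags: B1 = {1, 2, 3, 4, 5, 6}
Tree: (single bag)
A single bag containing all 6 vertices is trivially a valid decomposition of width 5. On the other hand G contains the 6-clique {1, 2, 3, 4, 5, 6}. A clique must lie in a single bag of any decomposition, so no decomposition can have width below 5. Therefore the treewidth is 5.

5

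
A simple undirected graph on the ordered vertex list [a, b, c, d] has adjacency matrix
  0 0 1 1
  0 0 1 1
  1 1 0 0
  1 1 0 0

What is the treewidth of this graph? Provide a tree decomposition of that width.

Every bag has size at most 3, so the width is 3 − 1 = 2 and tw(G) ≤ 2. For the lower bound, G contains the cycle c–b–d–a–c, so G is not a forest; only forests have treewidth ≤ 1, hence tw(G) ≥ 2. The upper and lower bounds meet at 2, so that is the treewidth.

Treewidth 2.
One such decomposition:
Bags: B1 = {b, c, d}  B2 = {a, c, d}
Tree: B1–B2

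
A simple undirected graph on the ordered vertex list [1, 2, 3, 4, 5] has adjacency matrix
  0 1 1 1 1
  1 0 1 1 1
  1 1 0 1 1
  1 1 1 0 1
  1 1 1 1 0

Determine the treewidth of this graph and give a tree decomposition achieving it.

Treewidth 4.
Bags: B1 = {1, 2, 3, 4, 5}
Tree: (single bag)

With just one bag of size 5, the width is 5 − 1 = 4, so tw(G) ≤ 4. For the lower bound, the 5 vertices {1, 2, 3, 4, 5} are pairwise adjacent, and any tree decomposition puts a clique entirely inside one bag — forcing width ≥ 4. The upper and lower bounds meet at 4, so that is the treewidth.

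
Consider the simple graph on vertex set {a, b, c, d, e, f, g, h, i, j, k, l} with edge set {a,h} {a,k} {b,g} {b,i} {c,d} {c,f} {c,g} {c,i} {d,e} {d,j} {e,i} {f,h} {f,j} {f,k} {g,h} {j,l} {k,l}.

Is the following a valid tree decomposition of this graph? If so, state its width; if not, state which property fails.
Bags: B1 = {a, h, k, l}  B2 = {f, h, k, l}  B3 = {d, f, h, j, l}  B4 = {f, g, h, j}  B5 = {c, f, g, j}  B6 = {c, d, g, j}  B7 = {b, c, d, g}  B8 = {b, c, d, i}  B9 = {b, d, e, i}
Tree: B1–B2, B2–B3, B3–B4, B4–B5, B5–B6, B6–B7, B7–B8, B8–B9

A tree decomposition must satisfy three properties: every vertex lies in some bag; for every edge, both endpoints lie together in some bag; and for every vertex, the bags containing it form a connected subtree. Here bags containing vertex d are not connected in the tree, so the decomposition is invalid.

No — bags containing vertex d are not connected in the tree.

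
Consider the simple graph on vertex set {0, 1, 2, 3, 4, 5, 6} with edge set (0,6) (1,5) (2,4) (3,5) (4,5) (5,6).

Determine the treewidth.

1

A width-1 tree decomposition is:
Bags: B1 = {4, 5}  B2 = {5, 6}  B3 = {1, 5}  B4 = {2, 4}  B5 = {3, 5}  B6 = {0, 6}
Tree: B1–B2, B2–B3, B1–B4, B1–B5, B2–B6
The largest bag has 2 vertices, giving width 1; this decomposition certifies tw(G) ≤ 1. G has an edge, so its treewidth is at least 1. Therefore the treewidth is 1.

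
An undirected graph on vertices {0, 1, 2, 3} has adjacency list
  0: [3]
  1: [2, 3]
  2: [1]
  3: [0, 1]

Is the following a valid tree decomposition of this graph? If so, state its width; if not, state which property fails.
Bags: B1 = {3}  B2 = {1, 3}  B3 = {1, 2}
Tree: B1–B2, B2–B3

A tree decomposition must satisfy three properties: every vertex lies in some bag; for every edge, both endpoints lie together in some bag; and for every vertex, the bags containing it form a connected subtree. Here vertex 0 appears in no bag, so the decomposition is invalid.

No — vertex 0 appears in no bag.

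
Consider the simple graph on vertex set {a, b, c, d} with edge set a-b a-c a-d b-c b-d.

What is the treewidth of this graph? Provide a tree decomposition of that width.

Each bag holds 3 vertices, so the decomposition has width 2, which upper-bounds the treewidth. On the other hand G contains the 3-clique {a, b, d}. A clique must lie in a single bag of any decomposition, so no decomposition can have width below 2. The upper and lower bounds meet at 2, so that is the treewidth.

Treewidth 2.
Bags: B1 = {a, b, c}  B2 = {a, b, d}
Tree: B1–B2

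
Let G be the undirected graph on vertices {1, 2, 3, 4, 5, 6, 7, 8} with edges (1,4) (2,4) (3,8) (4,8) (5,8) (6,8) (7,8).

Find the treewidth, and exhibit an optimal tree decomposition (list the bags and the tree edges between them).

Each bag holds 2 vertices, so the decomposition has width 1, which upper-bounds the treewidth. Since G has at least one edge (e.g. 8–3), it is not an edgeless graph, so tw(G) ≥ 1. The upper and lower bounds meet at 1, so that is the treewidth.

Treewidth 1.
One optimal decomposition is:
Bags: B1 = {3, 8}  B2 = {5, 8}  B3 = {6, 8}  B4 = {4, 8}  B5 = {2, 4}  B6 = {1, 4}  B7 = {7, 8}
Tree: B1–B2, B1–B3, B1–B4, B4–B5, B4–B6, B4–B7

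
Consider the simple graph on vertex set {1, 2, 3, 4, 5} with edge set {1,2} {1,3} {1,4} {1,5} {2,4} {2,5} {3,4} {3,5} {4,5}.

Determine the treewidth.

3

A width-3 tree decomposition is:
Bags: B1 = {1, 3, 4, 5}  B2 = {1, 2, 4, 5}
Tree: B1–B2
Every bag has size at most 4, so the width is 4 − 1 = 3 and tw(G) ≤ 3. Conversely, {1, 2, 4, 5} is a clique of size 4, and the vertices of any clique must share a bag in every tree decomposition; so some bag has ≥ 4 vertices and tw(G) ≥ 3. Combining the bounds, tw(G) = 3.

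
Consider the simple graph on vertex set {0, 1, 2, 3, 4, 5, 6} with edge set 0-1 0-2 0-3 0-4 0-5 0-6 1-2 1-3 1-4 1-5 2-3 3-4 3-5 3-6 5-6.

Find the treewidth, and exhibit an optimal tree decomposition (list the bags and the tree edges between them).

The largest bag has 4 vertices, giving width 3; this decomposition certifies tw(G) ≤ 3. On the other hand G contains the 4-clique {0, 1, 2, 3}. A clique must lie in a single bag of any decomposition, so no decomposition can have width below 3. Hence tw(G) = 3 exactly.

Treewidth 3.
Bags: B1 = {0, 1, 3, 5}  B2 = {0, 3, 5, 6}  B3 = {0, 1, 2, 3}  B4 = {0, 1, 3, 4}
Tree: B1–B2, B1–B3, B1–B4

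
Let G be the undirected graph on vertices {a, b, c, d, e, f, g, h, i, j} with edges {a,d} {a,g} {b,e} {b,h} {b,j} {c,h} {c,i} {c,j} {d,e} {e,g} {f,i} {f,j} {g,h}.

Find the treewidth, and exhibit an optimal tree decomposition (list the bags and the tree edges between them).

The largest bag has 3 vertices, giving width 2; this decomposition certifies tw(G) ≤ 2. The edges d–a–g–e–d form a cycle, so G is not a tree and its treewidth is at least 2. The upper and lower bounds meet at 2, so that is the treewidth.

Treewidth 2.
One optimal decomposition is:
Bags: B1 = {a, d, e}  B2 = {a, e, g}  B3 = {b, e, g}  B4 = {b, g, h}  B5 = {b, h, j}  B6 = {c, h, j}  B7 = {c, f, j}  B8 = {c, f, i}
Tree: B1–B2, B2–B3, B3–B4, B4–B5, B5–B6, B6–B7, B7–B8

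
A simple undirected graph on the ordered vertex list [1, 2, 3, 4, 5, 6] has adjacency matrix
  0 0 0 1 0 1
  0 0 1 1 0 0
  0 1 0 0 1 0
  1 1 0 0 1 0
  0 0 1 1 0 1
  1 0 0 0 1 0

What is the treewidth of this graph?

2

A width-2 tree decomposition is:
Bags: B1 = {2, 3, 5}  B2 = {2, 4, 5}  B3 = {4, 5, 6}  B4 = {1, 4, 6}
Tree: B1–B2, B2–B3, B3–B4
The largest bag has 3 vertices, giving width 2; this decomposition certifies tw(G) ≤ 2. Since 3–2–4–5–3 is a cycle in G, G is not acyclic. Forests are exactly the graphs of treewidth ≤ 1, so tw(G) ≥ 2. Combining the bounds, tw(G) = 2.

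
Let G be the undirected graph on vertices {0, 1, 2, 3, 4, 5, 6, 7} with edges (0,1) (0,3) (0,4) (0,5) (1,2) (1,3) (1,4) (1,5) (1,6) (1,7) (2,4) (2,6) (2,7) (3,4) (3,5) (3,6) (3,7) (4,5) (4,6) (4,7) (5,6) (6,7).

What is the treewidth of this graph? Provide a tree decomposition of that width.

Treewidth 4.
One such decomposition:
Bags: B1 = {0, 1, 3, 4, 5}  B2 = {1, 3, 4, 5, 6}  B3 = {1, 3, 4, 6, 7}  B4 = {1, 2, 4, 6, 7}
Tree: B1–B2, B2–B3, B3–B4

The largest bag has 5 vertices, giving width 4; this decomposition certifies tw(G) ≤ 4. On the other hand G contains the 5-clique {1, 2, 4, 6, 7}. A clique must lie in a single bag of any decomposition, so no decomposition can have width below 4. The upper and lower bounds meet at 4, so that is the treewidth.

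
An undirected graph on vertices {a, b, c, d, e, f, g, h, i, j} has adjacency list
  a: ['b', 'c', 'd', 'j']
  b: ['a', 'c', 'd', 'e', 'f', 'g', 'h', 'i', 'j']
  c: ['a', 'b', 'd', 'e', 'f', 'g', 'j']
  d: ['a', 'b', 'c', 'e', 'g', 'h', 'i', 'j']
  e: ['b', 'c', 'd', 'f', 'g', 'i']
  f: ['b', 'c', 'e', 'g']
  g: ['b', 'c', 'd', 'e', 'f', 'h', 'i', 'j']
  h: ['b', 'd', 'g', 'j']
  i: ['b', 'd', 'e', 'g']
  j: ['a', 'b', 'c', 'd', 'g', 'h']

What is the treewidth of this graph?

4

A width-4 tree decomposition is:
Bags: B1 = {b, d, g, h, j}  B2 = {b, c, d, g, j}  B3 = {b, c, d, e, g}  B4 = {a, b, c, d, j}  B5 = {b, c, e, f, g}  B6 = {b, d, e, g, i}
Tree: B1–B2, B2–B3, B2–B4, B3–B5, B3–B6
The largest bag has 5 vertices, giving width 4; this decomposition certifies tw(G) ≤ 4. Conversely, {b, d, g, h, j} is a clique of size 5, and the vertices of any clique must share a bag in every tree decomposition; so some bag has ≥ 5 vertices and tw(G) ≥ 4. Therefore the treewidth is 4.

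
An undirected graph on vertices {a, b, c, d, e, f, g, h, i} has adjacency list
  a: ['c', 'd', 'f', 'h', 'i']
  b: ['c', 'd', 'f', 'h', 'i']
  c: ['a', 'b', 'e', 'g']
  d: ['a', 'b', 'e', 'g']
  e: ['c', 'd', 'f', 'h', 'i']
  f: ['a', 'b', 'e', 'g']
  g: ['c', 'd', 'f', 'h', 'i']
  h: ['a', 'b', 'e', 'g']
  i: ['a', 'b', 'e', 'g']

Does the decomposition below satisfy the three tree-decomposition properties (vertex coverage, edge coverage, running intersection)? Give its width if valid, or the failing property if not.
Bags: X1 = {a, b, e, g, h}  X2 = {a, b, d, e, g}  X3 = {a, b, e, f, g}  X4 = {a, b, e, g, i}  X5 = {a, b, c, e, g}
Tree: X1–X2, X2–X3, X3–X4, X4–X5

Yes; width 4.

Every vertex of G appears in some bag (union = {a, b, c, d, e, f, g, h, i}); every edge is covered by a bag; and for each vertex v the set of bags containing v is connected in the bag tree. The decomposition is therefore valid. The largest bag has 5 vertices, so the width is 4.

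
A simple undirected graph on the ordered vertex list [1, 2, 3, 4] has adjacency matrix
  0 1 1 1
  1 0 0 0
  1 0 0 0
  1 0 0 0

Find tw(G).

1

A width-1 tree decomposition is:
Bags: B1 = {1, 3}  B2 = {1, 4}  B3 = {1, 2}
Tree: B1–B2, B2–B3
The largest bag has 2 vertices, giving width 1; this decomposition certifies tw(G) ≤ 1. G has an edge, so its treewidth is at least 1. Hence tw(G) = 1 exactly.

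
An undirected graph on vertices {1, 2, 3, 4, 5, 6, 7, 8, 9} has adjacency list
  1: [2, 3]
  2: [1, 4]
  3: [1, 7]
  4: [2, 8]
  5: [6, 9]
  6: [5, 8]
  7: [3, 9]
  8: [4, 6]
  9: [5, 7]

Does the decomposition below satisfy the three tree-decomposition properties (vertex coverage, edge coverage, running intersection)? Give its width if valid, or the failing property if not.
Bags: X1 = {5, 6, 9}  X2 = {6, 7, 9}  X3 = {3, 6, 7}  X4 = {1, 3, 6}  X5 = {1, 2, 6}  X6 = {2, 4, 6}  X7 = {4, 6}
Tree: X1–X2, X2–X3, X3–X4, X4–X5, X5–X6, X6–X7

A tree decomposition must satisfy three properties: every vertex lies in some bag; for every edge, both endpoints lie together in some bag; and for every vertex, the bags containing it form a connected subtree. Here vertex 8 appears in no bag, so the decomposition is invalid.

No — vertex 8 appears in no bag.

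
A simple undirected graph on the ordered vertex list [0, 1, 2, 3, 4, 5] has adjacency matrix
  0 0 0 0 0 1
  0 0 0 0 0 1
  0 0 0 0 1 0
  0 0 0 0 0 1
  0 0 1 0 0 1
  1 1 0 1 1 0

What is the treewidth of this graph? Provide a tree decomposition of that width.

Treewidth 1.
One optimal decomposition is:
Bags: B1 = {1, 5}  B2 = {0, 5}  B3 = {3, 5}  B4 = {4, 5}  B5 = {2, 4}
Tree: B1–B2, B1–B3, B3–B4, B4–B5

Every bag has size at most 2, so the width is 2 − 1 = 1 and tw(G) ≤ 1. G has an edge, so its treewidth is at least 1. Hence tw(G) = 1 exactly.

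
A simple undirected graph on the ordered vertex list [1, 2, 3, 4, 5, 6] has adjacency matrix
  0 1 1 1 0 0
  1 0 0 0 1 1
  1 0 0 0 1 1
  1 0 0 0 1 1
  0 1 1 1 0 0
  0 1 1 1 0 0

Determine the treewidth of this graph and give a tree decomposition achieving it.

The largest bag has 4 vertices, giving width 3; this decomposition certifies tw(G) ≤ 3. For the lower bound: the 4 vertex sets {3,5}, {1,2}, {6}, {4} are disjoint, each induces a connected subgraph, and every pair is joined by at least one edge of G. Contracting each set to a single vertex therefore yields K_{4} as a minor, and since treewidth is minor-monotone, tw(G) ≥ tw(K_{4}) = 3. Hence tw(G) = 3 exactly.

Treewidth 3.
One optimal decomposition is:
Bags: B1 = {1, 3, 5, 6}  B2 = {1, 2, 5, 6}  B3 = {1, 4, 5, 6}
Tree: B1–B2, B2–B3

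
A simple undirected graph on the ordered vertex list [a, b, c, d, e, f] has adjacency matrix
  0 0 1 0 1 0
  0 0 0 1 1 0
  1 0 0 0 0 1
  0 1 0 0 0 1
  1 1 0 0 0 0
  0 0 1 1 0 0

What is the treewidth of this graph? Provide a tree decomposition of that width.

Treewidth 2.
Bags: B1 = {c, d, f}  B2 = {a, c, d}  B3 = {a, d, e}  B4 = {b, d, e}
Tree: B1–B2, B2–B3, B3–B4

Each bag holds 3 vertices, so the decomposition has width 2, which upper-bounds the treewidth. The edges d–f–c–a–e–b–d form a cycle, so G is not a tree and its treewidth is at least 2. The upper and lower bounds meet at 2, so that is the treewidth.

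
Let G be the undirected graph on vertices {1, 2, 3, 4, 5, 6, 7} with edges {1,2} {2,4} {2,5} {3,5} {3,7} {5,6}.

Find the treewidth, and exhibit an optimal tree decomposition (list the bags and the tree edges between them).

Treewidth 1.
One such decomposition:
Bags: B1 = {1, 2}  B2 = {2, 4}  B3 = {2, 5}  B4 = {3, 5}  B5 = {5, 6}  B6 = {3, 7}
Tree: B1–B2, B1–B3, B3–B4, B3–B5, B4–B6

Each bag holds 2 vertices, so the decomposition has width 1, which upper-bounds the treewidth. Any graph with an edge has treewidth ≥ 1, and G has the edge 1–2. Combining the bounds, tw(G) = 1.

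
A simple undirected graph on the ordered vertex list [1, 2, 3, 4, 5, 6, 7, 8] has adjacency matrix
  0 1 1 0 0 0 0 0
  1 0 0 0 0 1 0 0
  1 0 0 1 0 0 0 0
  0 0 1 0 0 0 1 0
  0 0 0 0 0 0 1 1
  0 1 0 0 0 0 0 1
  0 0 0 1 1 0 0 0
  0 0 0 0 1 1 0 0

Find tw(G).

2

A width-2 tree decomposition is:
Bags: B1 = {1, 2, 3}  B2 = {2, 3, 4}  B3 = {2, 4, 7}  B4 = {2, 5, 7}  B5 = {2, 5, 8}  B6 = {2, 6, 8}
Tree: B1–B2, B2–B3, B3–B4, B4–B5, B5–B6
Every bag has size at most 3, so the width is 3 − 1 = 2 and tw(G) ≤ 2. The edges 2–1–3–4–7–5–8–6–2 form a cycle, so G is not a tree and its treewidth is at least 2. Combining the bounds, tw(G) = 2.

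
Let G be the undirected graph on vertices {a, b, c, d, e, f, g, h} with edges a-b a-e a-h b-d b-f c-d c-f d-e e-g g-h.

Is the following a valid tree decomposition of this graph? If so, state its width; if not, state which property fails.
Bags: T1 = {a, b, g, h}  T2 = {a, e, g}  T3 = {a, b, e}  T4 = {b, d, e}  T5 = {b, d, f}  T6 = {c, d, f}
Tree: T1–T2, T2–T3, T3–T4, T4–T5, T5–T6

No — bags containing vertex b are not connected in the tree.

A tree decomposition must satisfy three properties: every vertex lies in some bag; for every edge, both endpoints lie together in some bag; and for every vertex, the bags containing it form a connected subtree. Here bags containing vertex b are not connected in the tree, so the decomposition is invalid.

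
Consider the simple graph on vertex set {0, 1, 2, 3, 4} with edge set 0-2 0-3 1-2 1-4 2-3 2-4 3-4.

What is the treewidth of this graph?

2

A width-2 tree decomposition is:
Bags: B1 = {2, 3, 4}  B2 = {0, 2, 3}  B3 = {1, 2, 4}
Tree: B1–B2, B1–B3
Every bag has size at most 3, so the width is 3 − 1 = 2 and tw(G) ≤ 2. Conversely, {1, 2, 4} is a clique of size 3, and the vertices of any clique must share a bag in every tree decomposition; so some bag has ≥ 3 vertices and tw(G) ≥ 2. Hence tw(G) = 2 exactly.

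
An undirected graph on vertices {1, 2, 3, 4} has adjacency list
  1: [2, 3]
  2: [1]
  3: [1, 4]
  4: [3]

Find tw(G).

A width-1 tree decomposition is:
Bags: B1 = {1, 2}  B2 = {1, 3}  B3 = {3, 4}
Tree: B1–B2, B2–B3
Every bag has size at most 2, so the width is 2 − 1 = 1 and tw(G) ≤ 1. Since G has at least one edge (e.g. 2–1), it is not an edgeless graph, so tw(G) ≥ 1. Therefore the treewidth is 1.

1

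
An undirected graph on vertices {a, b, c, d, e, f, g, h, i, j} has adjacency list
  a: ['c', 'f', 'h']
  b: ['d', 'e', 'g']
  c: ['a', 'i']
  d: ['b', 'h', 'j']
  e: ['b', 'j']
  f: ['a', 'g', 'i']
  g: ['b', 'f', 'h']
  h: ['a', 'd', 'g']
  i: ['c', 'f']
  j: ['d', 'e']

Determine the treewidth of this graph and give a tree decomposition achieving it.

The largest bag has 3 vertices, giving width 2; this decomposition certifies tw(G) ≤ 2. Since j–e–b–d–j is a cycle in G, G is not acyclic. Forests are exactly the graphs of treewidth ≤ 1, so tw(G) ≥ 2. Therefore the treewidth is 2.

Treewidth 2.
Bags: B1 = {d, e, j}  B2 = {b, d, e}  B3 = {b, d, h}  B4 = {b, g, h}  B5 = {a, g, h}  B6 = {a, f, g}  B7 = {a, c, f}  B8 = {c, f, i}
Tree: B1–B2, B2–B3, B3–B4, B4–B5, B5–B6, B6–B7, B7–B8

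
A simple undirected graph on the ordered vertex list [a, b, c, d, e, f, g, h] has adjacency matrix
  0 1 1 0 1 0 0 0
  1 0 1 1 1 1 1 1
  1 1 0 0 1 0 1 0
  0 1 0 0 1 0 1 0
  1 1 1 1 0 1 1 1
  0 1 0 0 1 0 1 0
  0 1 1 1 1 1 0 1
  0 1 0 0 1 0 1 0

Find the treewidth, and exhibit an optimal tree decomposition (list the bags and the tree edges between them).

Treewidth 3.
One optimal decomposition is:
Bags: B1 = {b, e, g, h}  B2 = {b, d, e, g}  B3 = {b, c, e, g}  B4 = {a, b, c, e}  B5 = {b, e, f, g}
Tree: B1–B2, B2–B3, B3–B4, B2–B5

Each bag holds 4 vertices, so the decomposition has width 3, which upper-bounds the treewidth. Conversely, {b, d, e, g} is a clique of size 4, and the vertices of any clique must share a bag in every tree decomposition; so some bag has ≥ 4 vertices and tw(G) ≥ 3. Combining the bounds, tw(G) = 3.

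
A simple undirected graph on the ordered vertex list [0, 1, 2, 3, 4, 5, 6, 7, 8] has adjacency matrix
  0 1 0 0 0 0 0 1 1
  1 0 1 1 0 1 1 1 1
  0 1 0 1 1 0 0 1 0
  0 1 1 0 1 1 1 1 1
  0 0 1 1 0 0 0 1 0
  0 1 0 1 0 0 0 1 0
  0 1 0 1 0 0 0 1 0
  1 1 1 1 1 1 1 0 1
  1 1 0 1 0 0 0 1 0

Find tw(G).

3

A width-3 tree decomposition is:
Bags: B1 = {1, 3, 7, 8}  B2 = {0, 1, 7, 8}  B3 = {1, 3, 5, 7}  B4 = {1, 3, 6, 7}  B5 = {1, 2, 3, 7}  B6 = {2, 3, 4, 7}
Tree: B1–B2, B1–B3, B3–B4, B1–B5, B5–B6
The largest bag has 4 vertices, giving width 3; this decomposition certifies tw(G) ≤ 3. Conversely, {0, 1, 7, 8} is a clique of size 4, and the vertices of any clique must share a bag in every tree decomposition; so some bag has ≥ 4 vertices and tw(G) ≥ 3. The upper and lower bounds meet at 3, so that is the treewidth.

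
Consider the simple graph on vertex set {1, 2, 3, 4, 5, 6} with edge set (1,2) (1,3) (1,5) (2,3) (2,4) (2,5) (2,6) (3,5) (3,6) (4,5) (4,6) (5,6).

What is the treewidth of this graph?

3

A width-3 tree decomposition is:
Bags: B1 = {2, 3, 5, 6}  B2 = {1, 2, 3, 5}  B3 = {2, 4, 5, 6}
Tree: B1–B2, B1–B3
Each bag holds 4 vertices, so the decomposition has width 3, which upper-bounds the treewidth. On the other hand G contains the 4-clique {1, 2, 3, 5}. A clique must lie in a single bag of any decomposition, so no decomposition can have width below 3. The upper and lower bounds meet at 3, so that is the treewidth.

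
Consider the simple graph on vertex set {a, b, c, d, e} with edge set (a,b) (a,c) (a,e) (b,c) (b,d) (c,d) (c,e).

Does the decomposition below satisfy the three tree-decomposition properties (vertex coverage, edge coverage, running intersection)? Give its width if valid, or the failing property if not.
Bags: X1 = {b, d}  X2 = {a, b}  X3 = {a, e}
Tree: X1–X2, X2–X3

No — vertex c appears in no bag.

A tree decomposition must satisfy three properties: every vertex lies in some bag; for every edge, both endpoints lie together in some bag; and for every vertex, the bags containing it form a connected subtree. Here vertex c appears in no bag, so the decomposition is invalid.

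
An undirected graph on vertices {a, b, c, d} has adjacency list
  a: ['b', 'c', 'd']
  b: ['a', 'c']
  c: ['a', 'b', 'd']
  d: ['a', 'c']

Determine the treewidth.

2

A width-2 tree decomposition is:
Bags: B1 = {a, c, d}  B2 = {a, b, c}
Tree: B1–B2
Every bag has size at most 3, so the width is 3 − 1 = 2 and tw(G) ≤ 2. For the lower bound, the 3 vertices {a, c, d} are pairwise adjacent, and any tree decomposition puts a clique entirely inside one bag — forcing width ≥ 2. The upper and lower bounds meet at 2, so that is the treewidth.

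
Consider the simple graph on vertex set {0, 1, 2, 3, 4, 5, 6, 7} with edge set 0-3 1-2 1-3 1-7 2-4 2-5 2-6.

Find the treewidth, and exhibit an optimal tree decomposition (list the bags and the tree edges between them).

The largest bag has 2 vertices, giving width 1; this decomposition certifies tw(G) ≤ 1. G has an edge, so its treewidth is at least 1. The upper and lower bounds meet at 1, so that is the treewidth.

Treewidth 1.
One such decomposition:
Bags: B1 = {1, 2}  B2 = {2, 5}  B3 = {2, 6}  B4 = {1, 3}  B5 = {2, 4}  B6 = {1, 7}  B7 = {0, 3}
Tree: B1–B2, B2–B3, B1–B4, B3–B5, B1–B6, B4–B7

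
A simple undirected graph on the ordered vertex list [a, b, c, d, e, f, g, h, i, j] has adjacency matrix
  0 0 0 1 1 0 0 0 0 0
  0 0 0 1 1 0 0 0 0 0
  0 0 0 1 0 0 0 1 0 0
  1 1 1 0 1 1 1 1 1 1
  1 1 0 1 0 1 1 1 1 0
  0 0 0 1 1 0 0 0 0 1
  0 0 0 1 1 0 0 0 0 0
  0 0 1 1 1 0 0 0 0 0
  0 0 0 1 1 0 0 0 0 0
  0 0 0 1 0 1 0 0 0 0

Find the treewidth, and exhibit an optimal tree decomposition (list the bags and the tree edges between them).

The largest bag has 3 vertices, giving width 2; this decomposition certifies tw(G) ≤ 2. For the lower bound, the 3 vertices {d, f, j} are pairwise adjacent, and any tree decomposition puts a clique entirely inside one bag — forcing width ≥ 2. The upper and lower bounds meet at 2, so that is the treewidth.

Treewidth 2.
Bags: B1 = {d, e, g}  B2 = {d, e, i}  B3 = {d, e, h}  B4 = {a, d, e}  B5 = {d, e, f}  B6 = {b, d, e}  B7 = {d, f, j}  B8 = {c, d, h}
Tree: B1–B2, B1–B3, B1–B4, B3–B5, B1–B6, B5–B7, B3–B8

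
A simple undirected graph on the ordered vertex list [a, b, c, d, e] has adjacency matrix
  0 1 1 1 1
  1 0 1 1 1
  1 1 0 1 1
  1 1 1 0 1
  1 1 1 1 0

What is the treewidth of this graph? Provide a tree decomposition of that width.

With just one bag of size 5, the width is 5 − 1 = 4, so tw(G) ≤ 4. Conversely, {a, b, c, d, e} is a clique of size 5, and the vertices of any clique must share a bag in every tree decomposition; so some bag has ≥ 5 vertices and tw(G) ≥ 4. Therefore the treewidth is 4.

Treewidth 4.
Bags: B1 = {a, b, c, d, e}
Tree: (single bag)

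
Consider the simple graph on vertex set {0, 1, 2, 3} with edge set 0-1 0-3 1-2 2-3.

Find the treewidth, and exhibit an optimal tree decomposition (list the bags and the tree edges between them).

Treewidth 2.
One such decomposition:
Bags: B1 = {0, 1, 3}  B2 = {1, 2, 3}
Tree: B1–B2

The largest bag has 3 vertices, giving width 2; this decomposition certifies tw(G) ≤ 2. Since 1–0–3–2–1 is a cycle in G, G is not acyclic. Forests are exactly the graphs of treewidth ≤ 1, so tw(G) ≥ 2. Combining the bounds, tw(G) = 2.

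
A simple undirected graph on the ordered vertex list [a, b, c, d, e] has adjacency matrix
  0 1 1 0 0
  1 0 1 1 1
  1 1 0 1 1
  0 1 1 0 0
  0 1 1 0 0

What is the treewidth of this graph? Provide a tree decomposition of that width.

Treewidth 2.
One optimal decomposition is:
Bags: B1 = {b, c, e}  B2 = {b, c, d}  B3 = {a, b, c}
Tree: B1–B2, B1–B3

Each bag holds 3 vertices, so the decomposition has width 2, which upper-bounds the treewidth. Conversely, {b, c, d} is a clique of size 3, and the vertices of any clique must share a bag in every tree decomposition; so some bag has ≥ 3 vertices and tw(G) ≥ 2. Combining the bounds, tw(G) = 2.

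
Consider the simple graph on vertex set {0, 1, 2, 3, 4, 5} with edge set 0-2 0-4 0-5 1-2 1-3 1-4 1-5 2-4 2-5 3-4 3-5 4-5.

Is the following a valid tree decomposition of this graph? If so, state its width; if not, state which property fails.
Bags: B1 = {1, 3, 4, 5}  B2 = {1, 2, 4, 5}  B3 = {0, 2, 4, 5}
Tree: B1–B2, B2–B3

Yes; width 3.

Checking the three conditions: (i) the bags cover all of {0, 1, 2, 3, 4, 5}; (ii) for each edge, some bag contains both endpoints; (iii) the bags containing any fixed vertex form a subtree. All hold, so the decomposition is valid with width 4 − 1 = 3.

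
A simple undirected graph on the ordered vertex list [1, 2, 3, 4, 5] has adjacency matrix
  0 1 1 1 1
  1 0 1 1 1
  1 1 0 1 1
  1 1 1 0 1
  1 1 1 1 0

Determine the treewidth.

4

A width-4 tree decomposition is:
Bags: B1 = {1, 2, 3, 4, 5}
Tree: (single bag)
With just one bag of size 5, the width is 5 − 1 = 4, so tw(G) ≤ 4. On the other hand G contains the 5-clique {1, 2, 3, 4, 5}. A clique must lie in a single bag of any decomposition, so no decomposition can have width below 4. Hence tw(G) = 4 exactly.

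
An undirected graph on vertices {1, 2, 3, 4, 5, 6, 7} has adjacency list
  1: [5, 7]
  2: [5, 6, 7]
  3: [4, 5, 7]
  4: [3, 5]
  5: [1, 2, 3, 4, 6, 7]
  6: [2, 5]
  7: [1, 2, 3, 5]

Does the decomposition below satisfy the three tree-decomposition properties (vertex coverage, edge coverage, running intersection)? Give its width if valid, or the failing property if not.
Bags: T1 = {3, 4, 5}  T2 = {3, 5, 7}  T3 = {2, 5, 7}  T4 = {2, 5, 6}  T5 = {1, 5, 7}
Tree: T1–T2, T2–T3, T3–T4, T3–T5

Yes; width 2.

Vertex coverage: the bags together contain {1, 2, 3, 4, 5, 6, 7}, the full vertex set. Edge coverage: each edge of G has both endpoints in at least one bag. Running intersection: for every vertex, the bags containing it form a connected subtree. All three properties hold, so this is a valid tree decomposition of width max|bag| − 1 = 2, and hence tw(G) ≤ 2.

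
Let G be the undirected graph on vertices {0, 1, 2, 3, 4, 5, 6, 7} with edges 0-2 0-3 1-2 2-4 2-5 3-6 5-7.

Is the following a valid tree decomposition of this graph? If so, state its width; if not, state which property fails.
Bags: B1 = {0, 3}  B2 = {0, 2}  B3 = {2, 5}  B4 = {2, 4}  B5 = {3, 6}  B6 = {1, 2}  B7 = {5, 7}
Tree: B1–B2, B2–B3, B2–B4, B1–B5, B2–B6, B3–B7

Vertex coverage: the bags together contain {0, 1, 2, 3, 4, 5, 6, 7}, the full vertex set. Edge coverage: each edge of G has both endpoints in at least one bag. Running intersection: for every vertex, the bags containing it form a connected subtree. All three properties hold, so this is a valid tree decomposition of width max|bag| − 1 = 1, and hence tw(G) ≤ 1.

Yes; width 1.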